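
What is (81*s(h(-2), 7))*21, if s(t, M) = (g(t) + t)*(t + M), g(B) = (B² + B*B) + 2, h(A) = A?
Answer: 68040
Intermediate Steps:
g(B) = 2 + 2*B² (g(B) = (B² + B²) + 2 = 2*B² + 2 = 2 + 2*B²)
s(t, M) = (M + t)*(2 + t + 2*t²) (s(t, M) = ((2 + 2*t²) + t)*(t + M) = (2 + t + 2*t²)*(M + t) = (M + t)*(2 + t + 2*t²))
(81*s(h(-2), 7))*21 = (81*((-2)² + 7*(-2) + 2*7*(1 + (-2)²) + 2*(-2)*(1 + (-2)²)))*21 = (81*(4 - 14 + 2*7*(1 + 4) + 2*(-2)*(1 + 4)))*21 = (81*(4 - 14 + 2*7*5 + 2*(-2)*5))*21 = (81*(4 - 14 + 70 - 20))*21 = (81*40)*21 = 3240*21 = 68040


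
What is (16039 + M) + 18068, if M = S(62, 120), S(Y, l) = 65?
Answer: 34172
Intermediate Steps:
M = 65
(16039 + M) + 18068 = (16039 + 65) + 18068 = 16104 + 18068 = 34172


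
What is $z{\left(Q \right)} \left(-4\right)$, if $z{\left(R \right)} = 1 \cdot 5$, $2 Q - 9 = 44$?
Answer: $-20$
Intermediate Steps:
$Q = \frac{53}{2}$ ($Q = \frac{9}{2} + \frac{1}{2} \cdot 44 = \frac{9}{2} + 22 = \frac{53}{2} \approx 26.5$)
$z{\left(R \right)} = 5$
$z{\left(Q \right)} \left(-4\right) = 5 \left(-4\right) = -20$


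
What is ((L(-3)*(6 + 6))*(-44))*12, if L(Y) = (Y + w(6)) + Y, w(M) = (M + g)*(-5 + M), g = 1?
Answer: -6336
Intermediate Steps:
w(M) = (1 + M)*(-5 + M) (w(M) = (M + 1)*(-5 + M) = (1 + M)*(-5 + M))
L(Y) = 7 + 2*Y (L(Y) = (Y + (-5 + 6² - 4*6)) + Y = (Y + (-5 + 36 - 24)) + Y = (Y + 7) + Y = (7 + Y) + Y = 7 + 2*Y)
((L(-3)*(6 + 6))*(-44))*12 = (((7 + 2*(-3))*(6 + 6))*(-44))*12 = (((7 - 6)*12)*(-44))*12 = ((1*12)*(-44))*12 = (12*(-44))*12 = -528*12 = -6336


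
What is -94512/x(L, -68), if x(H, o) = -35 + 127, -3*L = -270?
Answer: -23628/23 ≈ -1027.3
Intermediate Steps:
L = 90 (L = -⅓*(-270) = 90)
x(H, o) = 92
-94512/x(L, -68) = -94512/92 = -94512*1/92 = -23628/23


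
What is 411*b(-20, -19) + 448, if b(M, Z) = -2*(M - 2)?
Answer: 18532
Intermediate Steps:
b(M, Z) = 4 - 2*M (b(M, Z) = -2*(-2 + M) = 4 - 2*M)
411*b(-20, -19) + 448 = 411*(4 - 2*(-20)) + 448 = 411*(4 + 40) + 448 = 411*44 + 448 = 18084 + 448 = 18532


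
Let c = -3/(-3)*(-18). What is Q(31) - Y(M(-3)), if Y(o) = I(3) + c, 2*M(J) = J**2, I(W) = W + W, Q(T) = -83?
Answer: -71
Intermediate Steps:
I(W) = 2*W
c = -18 (c = -3*(-1/3)*(-18) = 1*(-18) = -18)
M(J) = J**2/2
Y(o) = -12 (Y(o) = 2*3 - 18 = 6 - 18 = -12)
Q(31) - Y(M(-3)) = -83 - 1*(-12) = -83 + 12 = -71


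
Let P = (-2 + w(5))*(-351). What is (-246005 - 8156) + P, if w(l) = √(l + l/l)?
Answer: -253459 - 351*√6 ≈ -2.5432e+5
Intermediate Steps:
w(l) = √(1 + l) (w(l) = √(l + 1) = √(1 + l))
P = 702 - 351*√6 (P = (-2 + √(1 + 5))*(-351) = (-2 + √6)*(-351) = 702 - 351*√6 ≈ -157.77)
(-246005 - 8156) + P = (-246005 - 8156) + (702 - 351*√6) = -254161 + (702 - 351*√6) = -253459 - 351*√6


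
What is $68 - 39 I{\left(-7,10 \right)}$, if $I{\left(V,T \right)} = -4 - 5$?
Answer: $419$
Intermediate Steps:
$I{\left(V,T \right)} = -9$ ($I{\left(V,T \right)} = -4 - 5 = -9$)
$68 - 39 I{\left(-7,10 \right)} = 68 - -351 = 68 + 351 = 419$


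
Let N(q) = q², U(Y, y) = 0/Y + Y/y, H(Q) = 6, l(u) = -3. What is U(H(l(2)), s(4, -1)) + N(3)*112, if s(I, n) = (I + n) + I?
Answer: 7062/7 ≈ 1008.9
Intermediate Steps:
s(I, n) = n + 2*I
U(Y, y) = Y/y (U(Y, y) = 0 + Y/y = Y/y)
U(H(l(2)), s(4, -1)) + N(3)*112 = 6/(-1 + 2*4) + 3²*112 = 6/(-1 + 8) + 9*112 = 6/7 + 1008 = 7062/7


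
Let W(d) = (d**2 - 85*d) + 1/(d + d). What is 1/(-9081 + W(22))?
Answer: -44/460547 ≈ -9.5539e-5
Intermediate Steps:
W(d) = d**2 + 1/(2*d) - 85*d (W(d) = (d**2 - 85*d) + 1/(2*d) = d**2 + 1/(2*d) - 85*d)
1/(-9081 + W(22)) = 1/(-9081 + (22**2 + (1/2)/22 - 85*22)) = 1/(-9081 + (484 + (1/2)*(1/22) - 1870)) = 1/(-9081 + (484 + 1/44 - 1870)) = 1/(-9081 - 60983/44) = 1/(-460547/44) = -44/460547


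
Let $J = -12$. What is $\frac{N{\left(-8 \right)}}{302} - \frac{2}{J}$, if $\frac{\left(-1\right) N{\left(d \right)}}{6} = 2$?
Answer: $\frac{115}{906} \approx 0.12693$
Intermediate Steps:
$N{\left(d \right)} = -12$ ($N{\left(d \right)} = \left(-6\right) 2 = -12$)
$\frac{N{\left(-8 \right)}}{302} - \frac{2}{J} = - \frac{12}{302} - \frac{2}{-12} = \left(-12\right) \frac{1}{302} - - \frac{1}{6} = - \frac{6}{151} + \frac{1}{6} = \frac{115}{906}$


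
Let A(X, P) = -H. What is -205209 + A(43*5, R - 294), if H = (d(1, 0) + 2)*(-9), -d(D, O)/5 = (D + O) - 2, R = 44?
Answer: -205146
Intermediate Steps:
d(D, O) = 10 - 5*D - 5*O (d(D, O) = -5*((D + O) - 2) = -5*(-2 + D + O) = 10 - 5*D - 5*O)
H = -63 (H = ((10 - 5*1 - 5*0) + 2)*(-9) = ((10 - 5 + 0) + 2)*(-9) = (5 + 2)*(-9) = 7*(-9) = -63)
A(X, P) = 63 (A(X, P) = -1*(-63) = 63)
-205209 + A(43*5, R - 294) = -205209 + 63 = -205146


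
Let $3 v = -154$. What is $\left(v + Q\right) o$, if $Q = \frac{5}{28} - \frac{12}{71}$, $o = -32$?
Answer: $\frac{2448760}{1491} \approx 1642.4$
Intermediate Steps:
$v = - \frac{154}{3}$ ($v = \frac{1}{3} \left(-154\right) = - \frac{154}{3} \approx -51.333$)
$Q = \frac{19}{1988}$ ($Q = 5 \cdot \frac{1}{28} - \frac{12}{71} = \frac{5}{28} - \frac{12}{71} = \frac{19}{1988} \approx 0.0095573$)
$\left(v + Q\right) o = \left(- \frac{154}{3} + \frac{19}{1988}\right) \left(-32\right) = \left(- \frac{306095}{5964}\right) \left(-32\right) = \frac{2448760}{1491}$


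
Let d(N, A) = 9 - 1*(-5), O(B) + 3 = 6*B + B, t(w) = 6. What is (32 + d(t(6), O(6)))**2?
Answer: 2116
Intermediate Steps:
O(B) = -3 + 7*B (O(B) = -3 + (6*B + B) = -3 + 7*B)
d(N, A) = 14 (d(N, A) = 9 + 5 = 14)
(32 + d(t(6), O(6)))**2 = (32 + 14)**2 = 46**2 = 2116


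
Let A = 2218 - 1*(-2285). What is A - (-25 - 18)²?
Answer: 2654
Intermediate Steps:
A = 4503 (A = 2218 + 2285 = 4503)
A - (-25 - 18)² = 4503 - (-25 - 18)² = 4503 - 1*(-43)² = 4503 - 1*1849 = 4503 - 1849 = 2654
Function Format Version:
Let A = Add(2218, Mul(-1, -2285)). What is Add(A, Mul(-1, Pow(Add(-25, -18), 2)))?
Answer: 2654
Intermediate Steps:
A = 4503 (A = Add(2218, 2285) = 4503)
Add(A, Mul(-1, Pow(Add(-25, -18), 2))) = Add(4503, Mul(-1, Pow(Add(-25, -18), 2))) = Add(4503, Mul(-1, Pow(-43, 2))) = Add(4503, Mul(-1, 1849)) = Add(4503, -1849) = 2654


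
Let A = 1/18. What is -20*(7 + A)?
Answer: -1270/9 ≈ -141.11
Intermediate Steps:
A = 1/18 ≈ 0.055556
-20*(7 + A) = -20*(7 + 1/18) = -20*127/18 = -1270/9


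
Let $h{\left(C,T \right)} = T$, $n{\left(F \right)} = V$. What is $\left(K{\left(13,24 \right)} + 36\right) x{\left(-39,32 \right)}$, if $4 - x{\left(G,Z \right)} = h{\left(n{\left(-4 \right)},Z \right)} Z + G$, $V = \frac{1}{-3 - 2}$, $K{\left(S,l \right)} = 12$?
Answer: $-47088$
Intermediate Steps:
$V = - \frac{1}{5}$ ($V = \frac{1}{-5} = - \frac{1}{5} \approx -0.2$)
$n{\left(F \right)} = - \frac{1}{5}$
$x{\left(G,Z \right)} = 4 - G - Z^{2}$ ($x{\left(G,Z \right)} = 4 - \left(Z Z + G\right) = 4 - \left(Z^{2} + G\right) = 4 - \left(G + Z^{2}\right) = 4 - G - Z^{2}$)
$\left(K{\left(13,24 \right)} + 36\right) x{\left(-39,32 \right)} = \left(12 + 36\right) \left(4 - -39 - 32^{2}\right) = 48 \left(4 + 39 - 1024\right) = 48 \left(-981\right) = -47088$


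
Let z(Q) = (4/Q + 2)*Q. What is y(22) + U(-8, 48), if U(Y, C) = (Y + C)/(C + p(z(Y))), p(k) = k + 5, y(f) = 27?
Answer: 1147/41 ≈ 27.976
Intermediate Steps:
z(Q) = Q*(2 + 4/Q) (z(Q) = (2 + 4/Q)*Q = Q*(2 + 4/Q))
p(k) = 5 + k
U(Y, C) = (C + Y)/(9 + C + 2*Y) (U(Y, C) = (Y + C)/(C + (5 + (4 + 2*Y))) = (C + Y)/(C + (9 + 2*Y)) = (C + Y)/(9 + C + 2*Y))
y(22) + U(-8, 48) = 27 + (48 - 8)/(9 + 48 + 2*(-8)) = 27 + 40/(9 + 48 - 16) = 27 + 40/41 = 1147/41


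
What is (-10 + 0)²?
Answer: 100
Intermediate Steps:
(-10 + 0)² = (-10)² = 100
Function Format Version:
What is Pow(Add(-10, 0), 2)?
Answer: 100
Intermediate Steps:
Pow(Add(-10, 0), 2) = Pow(-10, 2) = 100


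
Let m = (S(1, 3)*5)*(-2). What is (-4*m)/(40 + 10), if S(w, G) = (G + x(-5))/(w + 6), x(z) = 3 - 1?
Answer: 4/7 ≈ 0.57143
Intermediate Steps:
x(z) = 2
S(w, G) = (2 + G)/(6 + w) (S(w, G) = (G + 2)/(w + 6) = (2 + G)/(6 + w))
m = -50/7 (m = (((2 + 3)/(6 + 1))*5)*(-2) = ((5/7)*5)*(-2) = (25/7)*(-2) = -50/7 ≈ -7.1429)
(-4*m)/(40 + 10) = (-4*(-50/7))/(40 + 10) = (200/7)/50 = (200/7)*(1/50) = 4/7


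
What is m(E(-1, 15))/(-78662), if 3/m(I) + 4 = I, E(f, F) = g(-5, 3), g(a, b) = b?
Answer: 3/78662 ≈ 3.8138e-5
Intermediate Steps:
E(f, F) = 3
m(I) = 3/(-4 + I)
m(E(-1, 15))/(-78662) = (3/(-4 + 3))/(-78662) = (3/(-1))*(-1/78662) = (3*(-1))*(-1/78662) = -3*(-1/78662) = 3/78662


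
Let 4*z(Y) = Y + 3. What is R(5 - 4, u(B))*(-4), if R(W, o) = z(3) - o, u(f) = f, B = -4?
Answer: -22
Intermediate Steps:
z(Y) = 3/4 + Y/4 (z(Y) = (Y + 3)/4 = (3 + Y)/4 = 3/4 + Y/4)
R(W, o) = 3/2 - o (R(W, o) = (3/4 + (1/4)*3) - o = (3/4 + 3/4) - o = 3/2 - o)
R(5 - 4, u(B))*(-4) = (3/2 - 1*(-4))*(-4) = (3/2 + 4)*(-4) = (11/2)*(-4) = -22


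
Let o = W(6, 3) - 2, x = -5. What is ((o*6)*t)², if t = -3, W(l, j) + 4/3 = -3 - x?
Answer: 576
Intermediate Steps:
W(l, j) = ⅔ (W(l, j) = -4/3 + (-3 - 1*(-5)) = -4/3 + (-3 + 5) = -4/3 + 2 = ⅔)
o = -4/3 (o = ⅔ - 2 = -4/3 ≈ -1.3333)
((o*6)*t)² = (-4/3*6*(-3))² = (-8*(-3))² = 24² = 576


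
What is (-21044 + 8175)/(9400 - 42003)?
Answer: 12869/32603 ≈ 0.39472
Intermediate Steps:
(-21044 + 8175)/(9400 - 42003) = -12869/(-32603) = -12869*(-1/32603) = 12869/32603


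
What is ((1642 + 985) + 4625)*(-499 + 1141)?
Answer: 4655784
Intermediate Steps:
((1642 + 985) + 4625)*(-499 + 1141) = (2627 + 4625)*642 = 7252*642 = 4655784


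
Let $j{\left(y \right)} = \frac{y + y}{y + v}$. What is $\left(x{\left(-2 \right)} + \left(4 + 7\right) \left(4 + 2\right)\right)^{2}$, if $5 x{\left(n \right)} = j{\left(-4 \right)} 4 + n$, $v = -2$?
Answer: $\frac{40000}{9} \approx 4444.4$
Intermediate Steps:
$j{\left(y \right)} = \frac{2 y}{-2 + y}$ ($j{\left(y \right)} = \frac{y + y}{y - 2} = \frac{2 y}{-2 + y}$)
$x{\left(n \right)} = \frac{16}{15} + \frac{n}{5}$ ($x{\left(n \right)} = \frac{2 \left(-4\right) \frac{1}{-2 - 4} \cdot 4 + n}{5} = \frac{2 \left(-4\right) \frac{1}{-6} \cdot 4 + n}{5} = \frac{2 \left(-4\right) \left(- \frac{1}{6}\right) 4 + n}{5} = \frac{\frac{4}{3} \cdot 4 + n}{5} = \frac{\frac{16}{3} + n}{5} = \frac{16}{15} + \frac{n}{5}$)
$\left(x{\left(-2 \right)} + \left(4 + 7\right) \left(4 + 2\right)\right)^{2} = \left(\left(\frac{16}{15} + \frac{1}{5} \left(-2\right)\right) + \left(4 + 7\right) \left(4 + 2\right)\right)^{2} = \left(\left(\frac{16}{15} - \frac{2}{5}\right) + 11 \cdot 6\right)^{2} = \left(\frac{2}{3} + 66\right)^{2} = \left(\frac{200}{3}\right)^{2} = \frac{40000}{9}$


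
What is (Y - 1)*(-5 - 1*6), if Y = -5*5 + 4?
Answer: 242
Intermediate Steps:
Y = -21 (Y = -25 + 4 = -21)
(Y - 1)*(-5 - 1*6) = (-21 - 1)*(-5 - 1*6) = -22*(-5 - 6) = -22*(-11) = 242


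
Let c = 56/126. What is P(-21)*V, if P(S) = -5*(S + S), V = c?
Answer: 280/3 ≈ 93.333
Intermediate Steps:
c = 4/9 (c = 56*(1/126) = 4/9 ≈ 0.44444)
V = 4/9 ≈ 0.44444
P(S) = -10*S
P(-21)*V = -10*(-21)*(4/9) = 210*(4/9) = 280/3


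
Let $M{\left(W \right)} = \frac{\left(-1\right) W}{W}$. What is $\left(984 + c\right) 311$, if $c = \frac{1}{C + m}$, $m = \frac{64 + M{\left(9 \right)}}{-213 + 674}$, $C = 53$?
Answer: $\frac{7496507275}{24496} \approx 3.0603 \cdot 10^{5}$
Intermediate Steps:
$M{\left(W \right)} = -1$
$m = \frac{63}{461}$ ($m = \frac{64 - 1}{-213 + 674} = \frac{63}{461} \approx 0.13666$)
$c = \frac{461}{24496}$ ($c = \frac{1}{53 + \frac{63}{461}} = \frac{1}{\frac{24496}{461}} = \frac{461}{24496} \approx 0.018819$)
$\left(984 + c\right) 311 = \left(984 + \frac{461}{24496}\right) 311 = \frac{24104525}{24496} \cdot 311 = \frac{7496507275}{24496}$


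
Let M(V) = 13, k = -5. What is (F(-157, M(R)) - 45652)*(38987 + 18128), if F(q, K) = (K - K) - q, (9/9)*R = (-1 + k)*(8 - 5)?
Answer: -2598446925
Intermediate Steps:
R = -18 (R = (-1 - 5)*(8 - 5) = -6*3 = -18)
F(q, K) = -q (F(q, K) = 0 - q = -q)
(F(-157, M(R)) - 45652)*(38987 + 18128) = (-1*(-157) - 45652)*(38987 + 18128) = (157 - 45652)*57115 = -45495*57115 = -2598446925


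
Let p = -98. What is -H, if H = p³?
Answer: 941192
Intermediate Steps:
H = -941192 (H = (-98)³ = -941192)
-H = -1*(-941192) = 941192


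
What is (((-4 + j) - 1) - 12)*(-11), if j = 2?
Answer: 165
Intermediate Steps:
(((-4 + j) - 1) - 12)*(-11) = (((-4 + 2) - 1) - 12)*(-11) = ((-2 - 1) - 12)*(-11) = (-3 - 12)*(-11) = -15*(-11) = 165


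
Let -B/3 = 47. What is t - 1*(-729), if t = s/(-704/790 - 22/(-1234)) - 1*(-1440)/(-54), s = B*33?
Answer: 350042678/58047 ≈ 6030.3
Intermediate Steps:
B = -141 (B = -3*47 = -141)
s = -4653 (s = -141*33 = -4653)
t = 307726415/58047 (t = -4653/(-704/790 - 22/(-1234)) - 1*(-1440)/(-54) = -4653/(-704*1/790 - 22*(-1/1234)) + 1440*(-1/54) = -4653/(-352/395 + 11/617) - 80/3 = -4653/(-212839/243715) - 80/3 = -4653*(-243715/212839) - 80/3 = 103091445/19349 - 80/3 = 307726415/58047 ≈ 5301.3)
t - 1*(-729) = 307726415/58047 - 1*(-729) = 307726415/58047 + 729 = 350042678/58047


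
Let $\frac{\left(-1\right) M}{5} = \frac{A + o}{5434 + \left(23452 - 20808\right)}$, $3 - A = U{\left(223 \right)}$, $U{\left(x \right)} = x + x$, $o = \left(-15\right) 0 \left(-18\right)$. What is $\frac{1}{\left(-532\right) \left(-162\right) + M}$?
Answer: $\frac{8078}{696196567} \approx 1.1603 \cdot 10^{-5}$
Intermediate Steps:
$o = 0$ ($o = 0 \left(-18\right) = 0$)
$U{\left(x \right)} = 2 x$
$A = -443$ ($A = 3 - 2 \cdot 223 = 3 - 446 = -443$)
$M = \frac{2215}{8078}$ ($M = - 5 \frac{-443 + 0}{5434 + \left(23452 - 20808\right)} = - 5 \left(- \frac{443}{5434 + 2644}\right) = - 5 \left(- \frac{443}{8078}\right) = - 5 \left(\left(-443\right) \frac{1}{8078}\right) = \left(-5\right) \left(- \frac{443}{8078}\right) = \frac{2215}{8078} \approx 0.2742$)
$\frac{1}{\left(-532\right) \left(-162\right) + M} = \frac{1}{\left(-532\right) \left(-162\right) + \frac{2215}{8078}} = \frac{1}{86184 + \frac{2215}{8078}} = \frac{1}{\frac{696196567}{8078}} = \frac{8078}{696196567}$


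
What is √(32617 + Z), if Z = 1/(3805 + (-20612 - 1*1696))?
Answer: 5*√446671560482/18503 ≈ 180.60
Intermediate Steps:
Z = -1/18503 (Z = 1/(3805 + (-20612 - 1696)) = 1/(3805 - 22308) = 1/(-18503) = -1/18503 ≈ -5.4045e-5)
√(32617 + Z) = √(32617 - 1/18503) = √(603512350/18503) = 5*√446671560482/18503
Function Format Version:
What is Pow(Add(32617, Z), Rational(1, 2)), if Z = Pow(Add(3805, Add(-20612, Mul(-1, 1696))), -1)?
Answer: Mul(Rational(5, 18503), Pow(446671560482, Rational(1, 2))) ≈ 180.60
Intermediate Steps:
Z = Rational(-1, 18503) (Z = Pow(Add(3805, Add(-20612, -1696)), -1) = Pow(Add(3805, -22308), -1) = Pow(-18503, -1) = Rational(-1, 18503) ≈ -5.4045e-5)
Pow(Add(32617, Z), Rational(1, 2)) = Pow(Add(32617, Rational(-1, 18503)), Rational(1, 2)) = Pow(Rational(603512350, 18503), Rational(1, 2)) = Mul(Rational(5, 18503), Pow(446671560482, Rational(1, 2)))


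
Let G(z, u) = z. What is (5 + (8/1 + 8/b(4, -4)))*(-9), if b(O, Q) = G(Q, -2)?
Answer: -99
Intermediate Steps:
b(O, Q) = Q
(5 + (8/1 + 8/b(4, -4)))*(-9) = (5 + (8/1 + 8/(-4)))*(-9) = (5 + (8*1 + 8*(-¼)))*(-9) = (5 + (8 - 2))*(-9) = (5 + 6)*(-9) = 11*(-9) = -99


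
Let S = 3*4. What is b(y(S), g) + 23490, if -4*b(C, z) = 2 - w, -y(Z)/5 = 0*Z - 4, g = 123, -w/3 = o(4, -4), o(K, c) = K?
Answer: 46973/2 ≈ 23487.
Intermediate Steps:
S = 12
w = -12 (w = -3*4 = -12)
y(Z) = 20 (y(Z) = -5*(0*Z - 4) = -5*(0 - 4) = -5*(-4) = 20)
b(C, z) = -7/2 (b(C, z) = -(2 - 1*(-12))/4 = -(2 + 12)/4 = -¼*14 = -7/2)
b(y(S), g) + 23490 = -7/2 + 23490 = 46973/2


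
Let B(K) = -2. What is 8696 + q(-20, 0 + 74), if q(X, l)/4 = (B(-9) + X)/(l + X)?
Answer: 234748/27 ≈ 8694.4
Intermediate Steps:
q(X, l) = 4*(-2 + X)/(X + l) (q(X, l) = 4*((-2 + X)/(l + X)) = 4*((-2 + X)/(X + l)) = 4*(-2 + X)/(X + l))
8696 + q(-20, 0 + 74) = 8696 + 4*(-2 - 20)/(-20 + (0 + 74)) = 8696 + 4*(-22)/(-20 + 74) = 8696 + 4*(-22)/54 = 8696 + 4*(1/54)*(-22) = 8696 - 44/27 = 234748/27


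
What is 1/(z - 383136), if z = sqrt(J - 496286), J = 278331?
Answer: -383136/146793412451 - I*sqrt(217955)/146793412451 ≈ -2.61e-6 - 3.1804e-9*I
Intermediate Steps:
z = I*sqrt(217955) (z = sqrt(278331 - 496286) = sqrt(-217955) = I*sqrt(217955) ≈ 466.86*I)
1/(z - 383136) = 1/(I*sqrt(217955) - 383136) = 1/(-383136 + I*sqrt(217955))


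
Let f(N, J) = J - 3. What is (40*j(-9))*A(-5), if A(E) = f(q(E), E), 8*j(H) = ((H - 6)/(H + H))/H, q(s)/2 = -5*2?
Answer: 100/27 ≈ 3.7037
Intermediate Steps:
q(s) = -20 (q(s) = 2*(-5*2) = 2*(-10) = -20)
f(N, J) = -3 + J
j(H) = (-6 + H)/(16*H²) (j(H) = (((H - 6)/(H + H))/H)/8 = (((-6 + H)/((2*H)))/H)/8 = (((-6 + H)*(1/(2*H)))/H)/8 = (((-6 + H)/(2*H))/H)/8 = ((-6 + H)/(2*H²))/8 = (-6 + H)/(16*H²))
A(E) = -3 + E
(40*j(-9))*A(-5) = (40*((1/16)*(-6 - 9)/(-9)²))*(-3 - 5) = (40*((1/16)*(1/81)*(-15)))*(-8) = (40*(-5/432))*(-8) = -25/54*(-8) = 100/27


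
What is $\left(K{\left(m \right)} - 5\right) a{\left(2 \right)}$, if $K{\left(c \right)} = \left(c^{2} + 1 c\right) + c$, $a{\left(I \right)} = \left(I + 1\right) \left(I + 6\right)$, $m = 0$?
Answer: $-120$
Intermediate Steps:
$a{\left(I \right)} = \left(1 + I\right) \left(6 + I\right)$
$K{\left(c \right)} = c^{2} + 2 c$ ($K{\left(c \right)} = \left(c^{2} + c\right) + c = \left(c + c^{2}\right) + c = c^{2} + 2 c$)
$\left(K{\left(m \right)} - 5\right) a{\left(2 \right)} = \left(0 \left(2 + 0\right) - 5\right) \left(6 + 2^{2} + 7 \cdot 2\right) = \left(0 \cdot 2 - 5\right) \left(6 + 4 + 14\right) = \left(0 - 5\right) 24 = \left(-5\right) 24 = -120$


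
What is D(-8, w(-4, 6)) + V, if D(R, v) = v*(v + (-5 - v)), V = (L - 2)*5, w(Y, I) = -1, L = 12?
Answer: 55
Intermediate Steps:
V = 50 (V = (12 - 2)*5 = 10*5 = 50)
D(R, v) = -5*v (D(R, v) = v*(-5) = -5*v)
D(-8, w(-4, 6)) + V = -5*(-1) + 50 = 5 + 50 = 55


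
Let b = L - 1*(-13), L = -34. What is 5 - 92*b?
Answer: 1937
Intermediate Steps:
b = -21 (b = -34 - 1*(-13) = -34 + 13 = -21)
5 - 92*b = 5 - 92*(-21) = 5 + 1932 = 1937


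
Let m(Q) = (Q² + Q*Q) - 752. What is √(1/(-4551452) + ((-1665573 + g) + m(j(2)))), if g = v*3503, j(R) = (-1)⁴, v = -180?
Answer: I*√11895290002545400451/2275726 ≈ 1515.5*I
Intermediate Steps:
j(R) = 1
m(Q) = -752 + 2*Q² (m(Q) = (Q² + Q²) - 752 = 2*Q² - 752 = -752 + 2*Q²)
g = -630540 (g = -180*3503 = -630540)
√(1/(-4551452) + ((-1665573 + g) + m(j(2)))) = √(1/(-4551452) + ((-1665573 - 630540) + (-752 + 2*1²))) = √(-1/4551452 + (-2296113 + (-752 + 2*1))) = √(-1/4551452 + (-2296113 + (-752 + 2))) = √(-1/4551452 + (-2296113 - 750)) = √(-1/4551452 - 2296863) = √(-10454061695077/4551452) = I*√11895290002545400451/2275726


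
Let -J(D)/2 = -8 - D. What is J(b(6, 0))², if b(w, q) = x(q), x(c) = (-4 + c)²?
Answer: 2304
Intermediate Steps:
b(w, q) = (-4 + q)²
J(D) = 16 + 2*D (J(D) = -2*(-8 - D) = 16 + 2*D)
J(b(6, 0))² = (16 + 2*(-4 + 0)²)² = (16 + 2*(-4)²)² = (16 + 2*16)² = (16 + 32)² = 48² = 2304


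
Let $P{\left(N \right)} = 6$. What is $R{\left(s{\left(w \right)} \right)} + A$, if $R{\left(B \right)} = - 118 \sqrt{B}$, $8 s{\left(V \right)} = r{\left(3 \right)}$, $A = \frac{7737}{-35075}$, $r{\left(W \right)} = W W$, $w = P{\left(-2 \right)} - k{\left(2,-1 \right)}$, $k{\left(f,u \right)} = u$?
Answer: $- \frac{7737}{35075} - \frac{177 \sqrt{2}}{2} \approx -125.38$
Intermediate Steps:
$w = 7$ ($w = 6 - -1 = 6 + 1 = 7$)
$r{\left(W \right)} = W^{2}$
$A = - \frac{7737}{35075}$ ($A = 7737 \left(- \frac{1}{35075}\right) = - \frac{7737}{35075} \approx -0.22058$)
$s{\left(V \right)} = \frac{9}{8}$ ($s{\left(V \right)} = \frac{3^{2}}{8} = \frac{1}{8} \cdot 9 = \frac{9}{8}$)
$R{\left(s{\left(w \right)} \right)} + A = - 118 \sqrt{\frac{9}{8}} - \frac{7737}{35075} = - 118 \frac{3 \sqrt{2}}{4} - \frac{7737}{35075} = - \frac{177 \sqrt{2}}{2} - \frac{7737}{35075} = - \frac{7737}{35075} - \frac{177 \sqrt{2}}{2}$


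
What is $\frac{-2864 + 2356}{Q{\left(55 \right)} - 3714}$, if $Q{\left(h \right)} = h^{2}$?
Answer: $\frac{508}{689} \approx 0.7373$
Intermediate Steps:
$\frac{-2864 + 2356}{Q{\left(55 \right)} - 3714} = \frac{-2864 + 2356}{55^{2} - 3714} = - \frac{508}{3025 - 3714} = - \frac{508}{-689} = \left(-508\right) \left(- \frac{1}{689}\right) = \frac{508}{689}$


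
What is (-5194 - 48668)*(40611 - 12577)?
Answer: -1509967308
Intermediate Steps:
(-5194 - 48668)*(40611 - 12577) = -53862*28034 = -1509967308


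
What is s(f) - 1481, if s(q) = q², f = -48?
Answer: 823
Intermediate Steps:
s(f) - 1481 = (-48)² - 1481 = 2304 - 1481 = 823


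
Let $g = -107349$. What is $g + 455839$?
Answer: $348490$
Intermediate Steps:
$g + 455839 = -107349 + 455839 = 348490$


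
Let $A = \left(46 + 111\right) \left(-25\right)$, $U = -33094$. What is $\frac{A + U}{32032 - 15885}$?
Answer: $- \frac{37019}{16147} \approx -2.2926$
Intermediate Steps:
$A = -3925$ ($A = 157 \left(-25\right) = -3925$)
$\frac{A + U}{32032 - 15885} = \frac{-3925 - 33094}{32032 - 15885} = - \frac{37019}{16147}$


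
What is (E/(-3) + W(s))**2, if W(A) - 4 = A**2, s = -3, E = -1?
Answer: 1600/9 ≈ 177.78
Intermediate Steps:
W(A) = 4 + A**2
(E/(-3) + W(s))**2 = (-1/(-3) + (4 + (-3)**2))**2 = (-1*(-1/3) + (4 + 9))**2 = (1/3 + 13)**2 = (40/3)**2 = 1600/9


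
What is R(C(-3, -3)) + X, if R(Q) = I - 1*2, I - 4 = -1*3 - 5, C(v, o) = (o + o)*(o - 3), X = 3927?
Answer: 3921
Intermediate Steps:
C(v, o) = 2*o*(-3 + o) (C(v, o) = (2*o)*(-3 + o) = 2*o*(-3 + o))
I = -4 (I = 4 + (-1*3 - 5) = 4 + (-3 - 5) = 4 - 8 = -4)
R(Q) = -6 (R(Q) = -4 - 1*2 = -4 - 2 = -6)
R(C(-3, -3)) + X = -6 + 3927 = 3921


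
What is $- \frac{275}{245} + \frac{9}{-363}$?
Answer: $- \frac{6802}{5929} \approx -1.1472$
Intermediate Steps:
$- \frac{275}{245} + \frac{9}{-363} = \left(-275\right) \frac{1}{245} + 9 \left(- \frac{1}{363}\right) = - \frac{55}{49} - \frac{3}{121} = - \frac{6802}{5929}$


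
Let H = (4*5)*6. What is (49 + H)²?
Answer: 28561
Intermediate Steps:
H = 120 (H = 20*6 = 120)
(49 + H)² = (49 + 120)² = 169² = 28561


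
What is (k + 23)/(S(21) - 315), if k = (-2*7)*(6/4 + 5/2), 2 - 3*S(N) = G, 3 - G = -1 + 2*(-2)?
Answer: 33/317 ≈ 0.10410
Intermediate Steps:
G = 8 (G = 3 - (-1 + 2*(-2)) = 3 - (-1 - 4) = 3 - 1*(-5) = 3 + 5 = 8)
S(N) = -2 (S(N) = ⅔ - ⅓*8 = ⅔ - 8/3 = -2)
k = -56 (k = -14*(6*(¼) + 5*(½)) = -14*(3/2 + 5/2) = -14*4 = -56)
(k + 23)/(S(21) - 315) = (-56 + 23)/(-2 - 315) = -33/(-317) = -33*(-1/317) = 33/317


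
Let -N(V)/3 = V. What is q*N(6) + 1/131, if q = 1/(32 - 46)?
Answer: 1186/917 ≈ 1.2933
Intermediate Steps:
N(V) = -3*V
q = -1/14 (q = 1/(-14) = -1/14 ≈ -0.071429)
q*N(6) + 1/131 = -(-3)*6/14 + 1/131 = -1/14*(-18) + 1/131 = 9/7 + 1/131 = 1186/917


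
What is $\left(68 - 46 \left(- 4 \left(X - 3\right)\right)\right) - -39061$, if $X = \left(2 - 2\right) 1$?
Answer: $38577$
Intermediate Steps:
$X = 0$ ($X = 0 \cdot 1 = 0$)
$\left(68 - 46 \left(- 4 \left(X - 3\right)\right)\right) - -39061 = \left(68 - 46 \left(- 4 \left(0 - 3\right)\right)\right) - -39061 = \left(68 - 46 \left(\left(-4\right) \left(-3\right)\right)\right) + 39061 = \left(68 - 552\right) + 39061 = -484 + 39061 = 38577$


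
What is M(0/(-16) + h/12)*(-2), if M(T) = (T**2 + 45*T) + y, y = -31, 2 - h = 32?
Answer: 549/2 ≈ 274.50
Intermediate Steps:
h = -30 (h = 2 - 1*32 = 2 - 32 = -30)
M(T) = -31 + T**2 + 45*T (M(T) = (T**2 + 45*T) - 31 = -31 + T**2 + 45*T)
M(0/(-16) + h/12)*(-2) = (-31 + (0/(-16) - 30/12)**2 + 45*(0/(-16) - 30/12))*(-2) = (-31 + (0*(-1/16) - 30*1/12)**2 + 45*(0*(-1/16) - 30*1/12))*(-2) = (-31 + (0 - 5/2)**2 + 45*(0 - 5/2))*(-2) = (-31 + (-5/2)**2 + 45*(-5/2))*(-2) = (-31 + 25/4 - 225/2)*(-2) = -549/4*(-2) = 549/2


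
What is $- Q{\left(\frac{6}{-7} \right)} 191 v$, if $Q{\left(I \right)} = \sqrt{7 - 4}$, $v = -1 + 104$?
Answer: $- 19673 \sqrt{3} \approx -34075.0$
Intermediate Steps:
$v = 103$
$Q{\left(I \right)} = \sqrt{3}$
$- Q{\left(\frac{6}{-7} \right)} 191 v = - \sqrt{3} \cdot 191 \cdot 103 = - 191 \sqrt{3} \cdot 103 = - 19673 \sqrt{3}$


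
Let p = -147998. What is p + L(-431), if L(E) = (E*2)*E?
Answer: 223524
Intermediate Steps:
L(E) = 2*E² (L(E) = (2*E)*E = 2*E²)
p + L(-431) = -147998 + 2*(-431)² = -147998 + 2*185761 = -147998 + 371522 = 223524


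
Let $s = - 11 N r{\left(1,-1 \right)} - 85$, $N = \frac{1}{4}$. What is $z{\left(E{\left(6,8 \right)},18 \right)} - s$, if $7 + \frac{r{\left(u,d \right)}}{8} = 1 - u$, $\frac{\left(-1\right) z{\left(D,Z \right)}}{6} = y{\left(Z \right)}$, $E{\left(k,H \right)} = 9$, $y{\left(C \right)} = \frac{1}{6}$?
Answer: $-70$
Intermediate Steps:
$y{\left(C \right)} = \frac{1}{6}$
$z{\left(D,Z \right)} = -1$ ($z{\left(D,Z \right)} = \left(-6\right) \frac{1}{6} = -1$)
$r{\left(u,d \right)} = -48 - 8 u$ ($r{\left(u,d \right)} = -56 + 8 \left(1 - u\right) = -56 - \left(-8 + 8 u\right) = -48 - 8 u$)
$N = \frac{1}{4} \approx 0.25$
$s = 69$ ($s = \left(-11\right) \frac{1}{4} \left(-48 - 8\right) - 85 = - \frac{11 \left(-48 - 8\right)}{4} - 85 = \left(- \frac{11}{4}\right) \left(-56\right) - 85 = 154 - 85 = 69$)
$z{\left(E{\left(6,8 \right)},18 \right)} - s = -1 - 69 = -70$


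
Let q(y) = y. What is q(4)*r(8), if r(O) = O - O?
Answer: 0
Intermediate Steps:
r(O) = 0
q(4)*r(8) = 4*0 = 0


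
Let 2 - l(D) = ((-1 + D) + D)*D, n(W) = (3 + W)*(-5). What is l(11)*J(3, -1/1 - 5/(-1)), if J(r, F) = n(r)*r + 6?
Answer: 19236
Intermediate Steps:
n(W) = -15 - 5*W
J(r, F) = 6 + r*(-15 - 5*r) (J(r, F) = (-15 - 5*r)*r + 6 = r*(-15 - 5*r) + 6 = 6 + r*(-15 - 5*r))
l(D) = 2 - D*(-1 + 2*D) (l(D) = 2 - ((-1 + D) + D)*D = 2 - (-1 + 2*D)*D = 2 - D*(-1 + 2*D))
l(11)*J(3, -1/1 - 5/(-1)) = (2 + 11 - 2*11**2)*(6 - 5*3*(3 + 3)) = (2 + 11 - 2*121)*(6 - 5*3*6) = (2 + 11 - 242)*(6 - 90) = -229*(-84) = 19236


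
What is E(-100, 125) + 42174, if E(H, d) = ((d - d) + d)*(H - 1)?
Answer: 29549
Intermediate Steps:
E(H, d) = d*(-1 + H) (E(H, d) = (0 + d)*(-1 + H) = d*(-1 + H))
E(-100, 125) + 42174 = 125*(-1 - 100) + 42174 = 125*(-101) + 42174 = -12625 + 42174 = 29549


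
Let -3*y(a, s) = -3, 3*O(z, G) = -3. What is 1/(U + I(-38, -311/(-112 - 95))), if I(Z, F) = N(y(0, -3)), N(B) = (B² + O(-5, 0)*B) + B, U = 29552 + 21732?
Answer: 1/51285 ≈ 1.9499e-5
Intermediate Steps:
O(z, G) = -1 (O(z, G) = (⅓)*(-3) = -1)
y(a, s) = 1 (y(a, s) = -⅓*(-3) = 1)
U = 51284
N(B) = B² (N(B) = (B² - B) + B = B²)
I(Z, F) = 1 (I(Z, F) = 1² = 1)
1/(U + I(-38, -311/(-112 - 95))) = 1/(51284 + 1) = 1/51285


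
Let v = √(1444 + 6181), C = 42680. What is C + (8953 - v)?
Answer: 51633 - 5*√305 ≈ 51546.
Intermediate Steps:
v = 5*√305 (v = √7625 = 5*√305 ≈ 87.321)
C + (8953 - v) = 42680 + (8953 - 5*√305) = 51633 - 5*√305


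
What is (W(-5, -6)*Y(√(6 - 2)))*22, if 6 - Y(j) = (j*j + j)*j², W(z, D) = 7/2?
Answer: -1386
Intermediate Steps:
W(z, D) = 7/2 (W(z, D) = 7*(½) = 7/2)
Y(j) = 6 - j²*(j + j²) (Y(j) = 6 - (j*j + j)*j² = 6 - (j² + j)*j² = 6 - (j + j²)*j² = 6 - j²*(j + j²))
(W(-5, -6)*Y(√(6 - 2)))*22 = (7*(6 - (√(6 - 2))³ - (√(6 - 2))⁴)/2)*22 = (7*(6 - (√4)³ - (√4)⁴)/2)*22 = (7*(6 - 1*2³ - 1*2⁴)/2)*22 = (7*(6 - 1*8 - 1*16)/2)*22 = (7*(6 - 8 - 16)/2)*22 = ((7/2)*(-18))*22 = -63*22 = -1386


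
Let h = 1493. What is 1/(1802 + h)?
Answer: 1/3295 ≈ 0.00030349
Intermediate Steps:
1/(1802 + h) = 1/(1802 + 1493) = 1/3295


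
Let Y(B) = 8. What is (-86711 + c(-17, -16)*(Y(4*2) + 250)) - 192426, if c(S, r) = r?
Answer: -283265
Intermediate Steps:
(-86711 + c(-17, -16)*(Y(4*2) + 250)) - 192426 = (-86711 - 16*(8 + 250)) - 192426 = (-86711 - 16*258) - 192426 = (-86711 - 4128) - 192426 = -90839 - 192426 = -283265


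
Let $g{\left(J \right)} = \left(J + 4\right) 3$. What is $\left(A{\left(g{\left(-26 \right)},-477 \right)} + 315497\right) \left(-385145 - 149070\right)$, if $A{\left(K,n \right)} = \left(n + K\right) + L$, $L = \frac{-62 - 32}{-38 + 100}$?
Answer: $- \frac{5215822576305}{31} \approx -1.6825 \cdot 10^{11}$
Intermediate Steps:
$L = - \frac{47}{31}$ ($L = - \frac{94}{62} = \left(-94\right) \frac{1}{62} = - \frac{47}{31} \approx -1.5161$)
$g{\left(J \right)} = 12 + 3 J$ ($g{\left(J \right)} = \left(4 + J\right) 3 = 12 + 3 J$)
$A{\left(K,n \right)} = - \frac{47}{31} + K + n$ ($A{\left(K,n \right)} = \left(n + K\right) - \frac{47}{31} = \left(K + n\right) - \frac{47}{31} = - \frac{47}{31} + K + n$)
$\left(A{\left(g{\left(-26 \right)},-477 \right)} + 315497\right) \left(-385145 - 149070\right) = \left(\left(- \frac{47}{31} + \left(12 + 3 \left(-26\right)\right) - 477\right) + 315497\right) \left(-385145 - 149070\right) = \left(\left(- \frac{47}{31} + \left(12 - 78\right) - 477\right) + 315497\right) \left(-534215\right) = \left(\left(- \frac{47}{31} - 66 - 477\right) + 315497\right) \left(-534215\right) = \left(- \frac{16880}{31} + 315497\right) \left(-534215\right) = \frac{9763527}{31} \left(-534215\right) = - \frac{5215822576305}{31}$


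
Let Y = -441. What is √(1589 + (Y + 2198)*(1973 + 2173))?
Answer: √7286111 ≈ 2699.3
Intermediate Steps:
√(1589 + (Y + 2198)*(1973 + 2173)) = √(1589 + (-441 + 2198)*(1973 + 2173)) = √(1589 + 1757*4146) = √(1589 + 7284522) = √7286111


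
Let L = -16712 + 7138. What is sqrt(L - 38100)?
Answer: 11*I*sqrt(394) ≈ 218.34*I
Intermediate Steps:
L = -9574
sqrt(L - 38100) = sqrt(-9574 - 38100) = sqrt(-47674) = 11*I*sqrt(394)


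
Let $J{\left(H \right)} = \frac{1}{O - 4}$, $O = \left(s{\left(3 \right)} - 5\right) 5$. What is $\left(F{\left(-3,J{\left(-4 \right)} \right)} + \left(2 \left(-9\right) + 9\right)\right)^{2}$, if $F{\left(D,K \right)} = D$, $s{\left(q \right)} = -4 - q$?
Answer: $144$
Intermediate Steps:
$O = -60$ ($O = \left(\left(-4 - 3\right) - 5\right) 5 = \left(-7 - 5\right) 5 = \left(-12\right) 5 = -60$)
$J{\left(H \right)} = - \frac{1}{64}$ ($J{\left(H \right)} = \frac{1}{-60 - 4} = \frac{1}{-64} = - \frac{1}{64}$)
$\left(F{\left(-3,J{\left(-4 \right)} \right)} + \left(2 \left(-9\right) + 9\right)\right)^{2} = \left(-3 + \left(2 \left(-9\right) + 9\right)\right)^{2} = \left(-3 + \left(-18 + 9\right)\right)^{2} = \left(-3 - 9\right)^{2} = \left(-12\right)^{2} = 144$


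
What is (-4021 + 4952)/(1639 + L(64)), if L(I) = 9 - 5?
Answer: 931/1643 ≈ 0.56665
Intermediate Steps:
L(I) = 4
(-4021 + 4952)/(1639 + L(64)) = (-4021 + 4952)/(1639 + 4) = 931/1643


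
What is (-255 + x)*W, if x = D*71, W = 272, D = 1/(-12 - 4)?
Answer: -70567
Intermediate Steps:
D = -1/16 (D = 1/(-16) = -1/16 ≈ -0.062500)
x = -71/16 (x = -1/16*71 = -71/16 ≈ -4.4375)
(-255 + x)*W = (-255 - 71/16)*272 = -4151/16*272 = -70567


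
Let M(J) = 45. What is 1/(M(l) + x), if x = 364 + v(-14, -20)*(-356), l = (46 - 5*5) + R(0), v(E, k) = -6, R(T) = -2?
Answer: 1/2545 ≈ 0.00039293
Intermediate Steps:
l = 19 (l = (46 - 5*5) - 2 = (46 - 25) - 2 = 21 - 2 = 19)
x = 2500 (x = 364 - 6*(-356) = 364 + 2136 = 2500)
1/(M(l) + x) = 1/(45 + 2500) = 1/2545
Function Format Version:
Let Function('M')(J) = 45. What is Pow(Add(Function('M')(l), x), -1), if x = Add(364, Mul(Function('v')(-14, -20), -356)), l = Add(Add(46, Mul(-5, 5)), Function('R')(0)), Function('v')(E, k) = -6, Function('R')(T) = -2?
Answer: Rational(1, 2545) ≈ 0.00039293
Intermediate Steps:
l = 19 (l = Add(Add(46, Mul(-5, 5)), -2) = Add(Add(46, -25), -2) = Add(21, -2) = 19)
x = 2500 (x = Add(364, Mul(-6, -356)) = Add(364, 2136) = 2500)
Pow(Add(Function('M')(l), x), -1) = Pow(Add(45, 2500), -1) = Pow(2545, -1) = Rational(1, 2545)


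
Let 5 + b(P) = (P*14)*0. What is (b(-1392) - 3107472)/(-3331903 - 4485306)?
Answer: 3107477/7817209 ≈ 0.39752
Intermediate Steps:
b(P) = -5 (b(P) = -5 + (P*14)*0 = -5 + (14*P)*0 = -5 + 0 = -5)
(b(-1392) - 3107472)/(-3331903 - 4485306) = (-5 - 3107472)/(-3331903 - 4485306) = -3107477/(-7817209) = -3107477*(-1/7817209) = 3107477/7817209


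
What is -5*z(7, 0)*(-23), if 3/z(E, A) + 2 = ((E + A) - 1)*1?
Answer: 345/4 ≈ 86.250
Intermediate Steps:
z(E, A) = 3/(-3 + A + E) (z(E, A) = 3/(-2 + ((E + A) - 1)*1) = 3/(-2 + ((A + E) - 1)*1) = 3/(-2 + (-1 + A + E)*1) = 3/(-2 + (-1 + A + E)) = 3/(-3 + A + E))
-5*z(7, 0)*(-23) = -15/(-3 + 0 + 7)*(-23) = -15/4*(-23) = 345/4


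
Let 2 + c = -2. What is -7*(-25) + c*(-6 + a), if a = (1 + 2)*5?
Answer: 139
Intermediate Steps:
c = -4 (c = -2 - 2 = -4)
a = 15 (a = 3*5 = 15)
-7*(-25) + c*(-6 + a) = -7*(-25) - 4*(-6 + 15) = 175 - 4*9 = 175 - 36 = 139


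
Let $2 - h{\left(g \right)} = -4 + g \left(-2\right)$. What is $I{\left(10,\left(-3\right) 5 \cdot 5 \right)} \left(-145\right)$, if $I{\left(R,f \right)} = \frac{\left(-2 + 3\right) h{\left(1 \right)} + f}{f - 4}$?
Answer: $- \frac{9715}{79} \approx -122.97$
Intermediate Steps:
$h{\left(g \right)} = 6 + 2 g$ ($h{\left(g \right)} = 2 - \left(-4 + g \left(-2\right)\right) = 2 - \left(-4 - 2 g\right) = 2 + \left(4 + 2 g\right) = 6 + 2 g$)
$I{\left(R,f \right)} = \frac{8 + f}{-4 + f}$ ($I{\left(R,f \right)} = \frac{\left(-2 + 3\right) \left(6 + 2 \cdot 1\right) + f}{f - 4} = \frac{1 \left(6 + 2\right) + f}{-4 + f} = \frac{1 \cdot 8 + f}{-4 + f} = \frac{8 + f}{-4 + f}$)
$I{\left(10,\left(-3\right) 5 \cdot 5 \right)} \left(-145\right) = \frac{8 + \left(-3\right) 5 \cdot 5}{-4 + \left(-3\right) 5 \cdot 5} \left(-145\right) = \frac{8 - 75}{-4 - 75} \left(-145\right) = \frac{1}{-79} \left(-67\right) \left(-145\right) = \left(- \frac{1}{79}\right) \left(-67\right) \left(-145\right) = \frac{67}{79} \left(-145\right) = - \frac{9715}{79}$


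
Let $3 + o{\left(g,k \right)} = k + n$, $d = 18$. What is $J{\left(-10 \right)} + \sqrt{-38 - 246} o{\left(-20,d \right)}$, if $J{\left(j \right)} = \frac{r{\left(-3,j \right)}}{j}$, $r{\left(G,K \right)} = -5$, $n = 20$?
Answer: $\frac{1}{2} + 70 i \sqrt{71} \approx 0.5 + 589.83 i$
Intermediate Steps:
$o{\left(g,k \right)} = 17 + k$ ($o{\left(g,k \right)} = -3 + \left(k + 20\right) = -3 + \left(20 + k\right) = 17 + k$)
$J{\left(j \right)} = - \frac{5}{j}$
$J{\left(-10 \right)} + \sqrt{-38 - 246} o{\left(-20,d \right)} = - \frac{5}{-10} + \sqrt{-38 - 246} \left(17 + 18\right) = \left(-5\right) \left(- \frac{1}{10}\right) + \sqrt{-284} \cdot 35 = \frac{1}{2} + 2 i \sqrt{71} \cdot 35 = \frac{1}{2} + 70 i \sqrt{71}$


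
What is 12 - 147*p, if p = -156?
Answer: 22944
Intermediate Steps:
12 - 147*p = 12 - 147*(-156) = 12 + 22932 = 22944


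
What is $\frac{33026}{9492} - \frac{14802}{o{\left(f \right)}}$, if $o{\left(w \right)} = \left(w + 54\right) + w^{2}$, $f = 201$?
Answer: $\frac{7155979}{2297064} \approx 3.1153$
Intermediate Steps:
$o{\left(w \right)} = 54 + w + w^{2}$ ($o{\left(w \right)} = \left(54 + w\right) + w^{2} = 54 + w + w^{2}$)
$\frac{33026}{9492} - \frac{14802}{o{\left(f \right)}} = \frac{33026}{9492} - \frac{14802}{54 + 201 + 201^{2}} = 33026 \cdot \frac{1}{9492} - \frac{14802}{54 + 201 + 40401} = \frac{2359}{678} - \frac{14802}{40656} = \frac{2359}{678} - \frac{2467}{6776} = \frac{7155979}{2297064}$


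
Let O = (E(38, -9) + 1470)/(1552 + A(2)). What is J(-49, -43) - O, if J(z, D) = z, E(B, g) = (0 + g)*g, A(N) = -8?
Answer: -77207/1544 ≈ -50.005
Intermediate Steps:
E(B, g) = g**2 (E(B, g) = g*g = g**2)
O = 1551/1544 (O = ((-9)**2 + 1470)/(1552 - 8) = (81 + 1470)/1544 = 1551*(1/1544) = 1551/1544 ≈ 1.0045)
J(-49, -43) - O = -49 - 1*1551/1544 = -49 - 1551/1544 = -77207/1544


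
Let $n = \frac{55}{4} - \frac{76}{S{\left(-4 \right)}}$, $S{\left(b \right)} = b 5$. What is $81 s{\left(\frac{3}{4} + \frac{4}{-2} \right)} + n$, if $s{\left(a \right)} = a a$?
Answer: $\frac{11529}{80} \approx 144.11$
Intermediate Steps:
$S{\left(b \right)} = 5 b$
$n = \frac{351}{20}$ ($n = \frac{55}{4} - \frac{76}{5 \left(-4\right)} = 55 \cdot \frac{1}{4} - \frac{76}{-20} = \frac{55}{4} - - \frac{19}{5} = \frac{55}{4} + \frac{19}{5} = \frac{351}{20} \approx 17.55$)
$s{\left(a \right)} = a^{2}$
$81 s{\left(\frac{3}{4} + \frac{4}{-2} \right)} + n = 81 \left(\frac{3}{4} + \frac{4}{-2}\right)^{2} + \frac{351}{20} = 81 \left(3 \cdot \frac{1}{4} + 4 \left(- \frac{1}{2}\right)\right)^{2} + \frac{351}{20} = 81 \left(\frac{3}{4} - 2\right)^{2} + \frac{351}{20} = 81 \left(- \frac{5}{4}\right)^{2} + \frac{351}{20} = 81 \cdot \frac{25}{16} + \frac{351}{20} = \frac{2025}{16} + \frac{351}{20} = \frac{11529}{80}$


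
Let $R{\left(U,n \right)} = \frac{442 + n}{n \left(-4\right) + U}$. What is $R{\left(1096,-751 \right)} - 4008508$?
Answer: $- \frac{16434883109}{4100} \approx -4.0085 \cdot 10^{6}$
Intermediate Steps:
$R{\left(U,n \right)} = \frac{442 + n}{U - 4 n}$ ($R{\left(U,n \right)} = \frac{442 + n}{- 4 n + U} = \frac{442 + n}{U - 4 n}$)
$R{\left(1096,-751 \right)} - 4008508 = \frac{442 - 751}{1096 - -3004} - 4008508 = \frac{1}{1096 + 3004} \left(-309\right) - 4008508 = \frac{1}{4100} \left(-309\right) - 4008508 = - \frac{309}{4100} - 4008508 = - \frac{16434883109}{4100}$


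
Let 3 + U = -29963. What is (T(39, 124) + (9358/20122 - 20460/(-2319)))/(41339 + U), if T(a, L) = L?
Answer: 1036599859/88449561069 ≈ 0.011720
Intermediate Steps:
U = -29966 (U = -3 - 29963 = -29966)
(T(39, 124) + (9358/20122 - 20460/(-2319)))/(41339 + U) = (124 + (9358/20122 - 20460/(-2319)))/(41339 - 29966) = (124 + (9358*(1/20122) - 20460*(-1/2319)))/11373 = (124 + (4679/10061 + 6820/773))*(1/11373) = (124 + 72232887/7777153)*(1/11373) = (1036599859/7777153)*(1/11373) = 1036599859/88449561069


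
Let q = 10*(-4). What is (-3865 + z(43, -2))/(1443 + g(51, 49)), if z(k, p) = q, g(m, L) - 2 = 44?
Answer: -3905/1489 ≈ -2.6226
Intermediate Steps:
g(m, L) = 46 (g(m, L) = 2 + 44 = 46)
q = -40
z(k, p) = -40
(-3865 + z(43, -2))/(1443 + g(51, 49)) = (-3865 - 40)/(1443 + 46) = -3905/1489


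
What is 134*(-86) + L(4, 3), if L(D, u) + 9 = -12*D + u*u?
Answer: -11572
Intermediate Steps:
L(D, u) = -9 + u² - 12*D (L(D, u) = -9 + (-12*D + u*u) = -9 + (-12*D + u²) = -9 + (u² - 12*D) = -9 + u² - 12*D)
134*(-86) + L(4, 3) = 134*(-86) + (-9 + 3² - 12*4) = -11524 + (-9 + 9 - 48) = -11524 - 48 = -11572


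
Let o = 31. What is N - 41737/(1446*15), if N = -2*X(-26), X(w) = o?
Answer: -1386517/21690 ≈ -63.924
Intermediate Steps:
X(w) = 31
N = -62 (N = -2*31 = -62)
N - 41737/(1446*15) = -62 - 41737/(1446*15) = -62 - 41737/21690 = -1386517/21690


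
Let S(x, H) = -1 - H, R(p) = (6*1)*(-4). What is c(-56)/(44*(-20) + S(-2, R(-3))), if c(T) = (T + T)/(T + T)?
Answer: -1/857 ≈ -0.0011669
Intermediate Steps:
R(p) = -24 (R(p) = 6*(-4) = -24)
c(T) = 1 (c(T) = (2*T)/((2*T)) = (2*T)*(1/(2*T)) = 1)
c(-56)/(44*(-20) + S(-2, R(-3))) = 1/(44*(-20) + (-1 - 1*(-24))) = 1/(-880 + (-1 + 24)) = 1/(-880 + 23) = 1/(-857) = 1*(-1/857) = -1/857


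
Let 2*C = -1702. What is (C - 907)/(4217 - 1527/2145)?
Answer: -209495/502441 ≈ -0.41695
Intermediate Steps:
C = -851 (C = (1/2)*(-1702) = -851)
(C - 907)/(4217 - 1527/2145) = (-851 - 907)/(4217 - 1527/2145) = -1758/(4217 - 1527*1/2145) = -1758/(4217 - 509/715) = -1758/3014646/715 = -1758*715/3014646 = -209495/502441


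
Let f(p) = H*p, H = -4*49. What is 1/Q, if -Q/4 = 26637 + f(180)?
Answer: 1/34572 ≈ 2.8925e-5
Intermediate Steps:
H = -196
f(p) = -196*p
Q = 34572 (Q = -4*(26637 - 196*180) = -4*(26637 - 35280) = -4*(-8643) = 34572)
1/Q = 1/34572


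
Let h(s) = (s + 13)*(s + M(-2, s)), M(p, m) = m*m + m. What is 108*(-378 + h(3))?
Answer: -14904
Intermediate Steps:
M(p, m) = m + m² (M(p, m) = m² + m = m + m²)
h(s) = (13 + s)*(s + s*(1 + s)) (h(s) = (s + 13)*(s + s*(1 + s)) = (13 + s)*(s + s*(1 + s)))
108*(-378 + h(3)) = 108*(-378 + 3*(26 + 3² + 15*3)) = 108*(-378 + 3*(26 + 9 + 45)) = 108*(-378 + 3*80) = 108*(-378 + 240) = 108*(-138) = -14904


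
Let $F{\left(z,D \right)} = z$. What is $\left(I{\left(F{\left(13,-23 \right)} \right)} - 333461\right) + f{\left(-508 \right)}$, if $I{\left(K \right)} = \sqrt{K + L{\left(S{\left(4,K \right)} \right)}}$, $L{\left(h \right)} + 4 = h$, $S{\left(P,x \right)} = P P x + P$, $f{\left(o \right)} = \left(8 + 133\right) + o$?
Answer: $-333828 + \sqrt{221} \approx -3.3381 \cdot 10^{5}$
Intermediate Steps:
$f{\left(o \right)} = 141 + o$
$S{\left(P,x \right)} = P + x P^{2}$ ($S{\left(P,x \right)} = P^{2} x + P = x P^{2} + P = P + x P^{2}$)
$L{\left(h \right)} = -4 + h$
$I{\left(K \right)} = \sqrt{17} \sqrt{K}$ ($I{\left(K \right)} = \sqrt{K + \left(-4 + 4 \left(1 + 4 K\right)\right)} = \sqrt{K + \left(-4 + \left(4 + 16 K\right)\right)} = \sqrt{K + 16 K} = \sqrt{17 K} = \sqrt{17} \sqrt{K}$)
$\left(I{\left(F{\left(13,-23 \right)} \right)} - 333461\right) + f{\left(-508 \right)} = \left(\sqrt{17} \sqrt{13} - 333461\right) + \left(141 - 508\right) = \left(\sqrt{221} - 333461\right) - 367 = \left(-333461 + \sqrt{221}\right) - 367 = -333828 + \sqrt{221}$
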